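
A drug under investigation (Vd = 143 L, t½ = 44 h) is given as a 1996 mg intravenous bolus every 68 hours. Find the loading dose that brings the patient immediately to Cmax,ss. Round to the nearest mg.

3036 mg

f = (1/2)^(68/44) ≈ 0.342588; accumulation ratio R = 1/(1−f) ≈ 1.52112.
Loading dose to hit Cmax,ss on first dose: D_load = D_maint·R ≈ 1996 × 1.52112 ≈ 3036.16 mg.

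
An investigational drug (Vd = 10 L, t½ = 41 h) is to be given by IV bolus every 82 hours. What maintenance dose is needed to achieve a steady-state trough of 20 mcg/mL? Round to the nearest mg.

τ/t½ = 82/41 ≈ 2, so f = (1/2)^(82/41) ≈ 0.250000.
Cmin,ss = (D/Vd)·f/(1−f), so D = Cmin,ss·Vd·(1−f)/f.
D = 20 × 10 × (1−f)/f ≈ 20 × 10 × 3.00000 ≈ 600.00 mg.

600 mg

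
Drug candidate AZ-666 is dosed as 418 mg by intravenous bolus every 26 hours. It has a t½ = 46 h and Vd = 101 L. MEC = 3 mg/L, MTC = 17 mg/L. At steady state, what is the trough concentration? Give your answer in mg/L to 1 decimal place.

Over one 26-h interval, 26/46 ≈ 0.56522 half-lives elapse, leaving f ≈ 0.6759 of each dose.
At steady state, accumulation factor R = 1/(1 − e^(−kτ)) ≈ 3.0855.
Each bolus raises the concentration by D/Vd = 418/101 ≈ 4.139 mg/L.
Cmax,ss = C₀/(1 − f) ≈ 4.139/0.3241 ≈ 12.771 mg/L.
Steady-state trough Cmin,ss = Cmax,ss·f ≈ 12.771 × 0.6759 ≈ 8.632 mg/L.
Trough 8.6 mg/L vs MEC 3 mg/L: adequate.

8.6 mg/L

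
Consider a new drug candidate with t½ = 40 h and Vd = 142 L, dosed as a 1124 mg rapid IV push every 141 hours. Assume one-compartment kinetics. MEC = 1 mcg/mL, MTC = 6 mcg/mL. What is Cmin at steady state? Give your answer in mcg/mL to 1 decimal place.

Over one 141-h interval, 141/40 ≈ 3.525 half-lives elapse, leaving f ≈ 0.0869 of each dose.
At steady state, accumulation factor R = 1/(1 − e^(−kτ)) ≈ 1.0952.
Each bolus raises the concentration by D/Vd = 1124/142 ≈ 7.915 mcg/mL.
Cmax,ss = C₀/(1 − f) ≈ 7.915/0.9131 ≈ 8.668 mcg/mL.
One interval later, Cmin,ss = Cmax,ss·e^(−kτ) ≈ 8.668 × 0.0869 ≈ 0.753 mcg/mL.
Trough 0.8 mcg/mL vs MEC 1 mcg/mL: subtherapeutic.

0.8 mcg/mL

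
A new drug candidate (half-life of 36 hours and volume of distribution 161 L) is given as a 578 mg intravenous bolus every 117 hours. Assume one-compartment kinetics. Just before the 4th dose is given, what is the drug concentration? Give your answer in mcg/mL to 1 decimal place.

0.4 mcg/mL

f = (1/2)^(τ/t½) = (1/2)^(117/36) ≈ 0.1051.
C₀ = D/Vd = 578/161 ≈ 3.590 mcg/mL.
Before the 4th dose, 3 doses have been given. Superposition: Cmin = C₀·(f + f² + … + f^3).
≈ 3.590 × (0.1051 + 0.0110 + 0.0012) ≈ 3.590 × 0.1173 ≈ 0.421 mcg/mL.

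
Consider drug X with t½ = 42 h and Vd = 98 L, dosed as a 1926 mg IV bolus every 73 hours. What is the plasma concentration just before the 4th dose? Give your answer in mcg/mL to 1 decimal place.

f = (1/2)^(τ/t½) = (1/2)^(73/42) ≈ 0.2998.
C₀ = D/Vd = 1926/98 ≈ 19.653 mcg/mL.
Before the 4th dose, 3 doses have been given. Superposition: Cmin = C₀·(f + f² + … + f^3).
≈ 19.653 × (0.2998 + 0.0899 + 0.0269) ≈ 19.653 × 0.4166 ≈ 8.187 mcg/mL.

8.2 mcg/mL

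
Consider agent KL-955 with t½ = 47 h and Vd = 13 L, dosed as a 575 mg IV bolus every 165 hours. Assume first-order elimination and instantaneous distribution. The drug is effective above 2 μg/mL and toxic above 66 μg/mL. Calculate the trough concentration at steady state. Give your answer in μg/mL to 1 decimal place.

4.3 μg/mL

k = ln2/t½ = ln2/47 ≈ 0.014748 h⁻¹; fraction remaining f = e^(−kτ) = e^(−0.014748×165) ≈ 0.0877.
Each bolus raises the concentration by D/Vd = 575/13 ≈ 44.231 μg/mL.
Steady-state trough Cmin,ss = C₀·f/(1−f) ≈ 44.231 × 0.0877/0.9123 ≈ 4.252 μg/mL.
Trough 4.3 μg/mL vs MEC 2 μg/mL: adequate.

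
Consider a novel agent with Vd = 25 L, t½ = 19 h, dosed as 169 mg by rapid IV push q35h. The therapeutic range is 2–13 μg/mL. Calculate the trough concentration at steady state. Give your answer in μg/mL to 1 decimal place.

2.6 μg/mL

Over one 35-h interval, 35/19 ≈ 1.8421 half-lives elapse, leaving f ≈ 0.2789 of each dose.
At steady state, accumulation factor R = 1/(1 − e^(−kτ)) ≈ 1.3868.
Single-dose peak C₀ = D/Vd = 169/25 ≈ 6.760 μg/mL.
Cmax,ss = C₀/(1 − f) ≈ 6.760/0.7211 ≈ 9.375 μg/mL.
Steady-state trough Cmin,ss = Cmax,ss·f ≈ 9.375 × 0.2789 ≈ 2.615 μg/mL.
Trough 2.6 μg/mL vs MEC 2 μg/mL: adequate.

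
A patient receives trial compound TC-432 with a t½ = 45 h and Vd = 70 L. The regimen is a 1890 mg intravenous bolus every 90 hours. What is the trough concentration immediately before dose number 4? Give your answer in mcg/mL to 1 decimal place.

8.9 mcg/mL

f = (1/2)^(τ/t½) = (1/2)^(90/45) ≈ 0.2500.
C₀ = D/Vd = 1890/70 ≈ 27.000 mcg/mL.
Before the 4th dose, 3 doses have been given. Superposition: Cmin = C₀·(f + f² + … + f^3).
≈ 27.000 × (0.2500 + 0.0625 + 0.0156) ≈ 27.000 × 0.3281 ≈ 8.859 mcg/mL.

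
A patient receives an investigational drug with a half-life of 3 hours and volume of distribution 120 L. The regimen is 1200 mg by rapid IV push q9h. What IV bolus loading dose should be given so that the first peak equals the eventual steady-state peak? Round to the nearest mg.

f = (1/2)^(9/3) ≈ 0.125000; accumulation ratio R = 1/(1−f) ≈ 1.14286.
Loading dose to hit Cmax,ss on first dose: D_load = D_maint·R ≈ 1200 × 1.14286 ≈ 1371.43 mg.

1371 mg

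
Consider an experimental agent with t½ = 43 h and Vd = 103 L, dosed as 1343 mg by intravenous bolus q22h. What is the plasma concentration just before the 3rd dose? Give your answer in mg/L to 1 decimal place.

f = (1/2)^(τ/t½) = (1/2)^(22/43) ≈ 0.7014.
C₀ = D/Vd = 1343/103 ≈ 13.039 mg/L.
Before the 3rd dose, 2 doses have been given. Superposition: Cmin = C₀·(f + f²).
≈ 13.039 × (0.7014 + 0.4920) ≈ 13.039 × 1.1934 ≈ 15.561 mg/L.

15.6 mg/L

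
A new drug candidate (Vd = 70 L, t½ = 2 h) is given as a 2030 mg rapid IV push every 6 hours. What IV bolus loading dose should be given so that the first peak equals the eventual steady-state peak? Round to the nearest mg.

f = (1/2)^(6/2) ≈ 0.125000; accumulation ratio R = 1/(1−f) ≈ 1.14286.
Loading dose to hit Cmax,ss on first dose: D_load = D_maint·R ≈ 2030 × 1.14286 ≈ 2320.01 mg.

2320 mg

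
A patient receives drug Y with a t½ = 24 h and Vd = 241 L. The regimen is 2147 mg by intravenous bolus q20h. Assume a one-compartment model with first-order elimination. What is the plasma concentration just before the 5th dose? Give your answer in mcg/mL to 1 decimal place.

f = (1/2)^(τ/t½) = (1/2)^(20/24) ≈ 0.5612.
C₀ = D/Vd = 2147/241 ≈ 8.909 mcg/mL.
Before the 5th dose, 4 doses have been given. Superposition: Cmin = C₀·(f + f² + … + f^4).
≈ 8.909 × (0.5612 + 0.3149 + 0.1767 + 0.0992) ≈ 8.909 × 1.1520 ≈ 10.263 mcg/mL.

10.3 mcg/mL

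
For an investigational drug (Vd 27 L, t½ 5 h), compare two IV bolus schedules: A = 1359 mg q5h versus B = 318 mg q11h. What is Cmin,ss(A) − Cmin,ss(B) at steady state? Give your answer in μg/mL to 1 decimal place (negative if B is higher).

Regimen A: f = (1/2)^(5/5) ≈ 0.5000; Cmin,ss = (1359/27)·f/(1−f) ≈ 50.333 μg/mL.
Regimen B: f = (1/2)^(11/5) ≈ 0.2176; Cmin,ss = (318/27)·f/(1−f) ≈ 3.276 μg/mL.
Difference ≈ 50.333 − 3.276 ≈ 47.057 μg/mL.

47.1 μg/mL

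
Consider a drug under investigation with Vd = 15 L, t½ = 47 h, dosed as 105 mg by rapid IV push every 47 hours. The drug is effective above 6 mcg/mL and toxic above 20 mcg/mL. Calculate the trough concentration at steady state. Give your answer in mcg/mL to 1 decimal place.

7.0 mcg/mL

The dosing interval is 1 half-life, so f = 2^(−1) = 0.5.
At steady state, R = 1/(1 − 0.5) = 2/1.
Single-dose peak C₀ = D/Vd = 105/15 = 7 mcg/mL.
Steady-state peak Cmax,ss = C₀·R = 7 × 2/1 ≈ 14.000 mcg/mL.
Steady-state trough Cmin,ss = Cmax,ss·f ≈ 14.000 × 0.5 ≈ 7.000 mcg/mL.
Trough 7.0 mcg/mL vs MEC 6 mcg/mL: adequate.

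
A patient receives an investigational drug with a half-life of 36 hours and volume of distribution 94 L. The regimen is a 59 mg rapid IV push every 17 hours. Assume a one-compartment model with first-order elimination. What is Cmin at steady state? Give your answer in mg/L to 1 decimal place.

1.6 mg/L

k = ln2/t½ = ln2/36 ≈ 0.019254 h⁻¹; fraction remaining f = e^(−kτ) = e^(−0.019254×17) ≈ 0.7209.
Accumulation ratio R = 1/(1 − f) ≈ 1/0.2791 ≈ 3.5829.
Single-dose peak C₀ = D/Vd = 59/94 ≈ 0.628 mg/L.
Cmax,ss = C₀/(1 − f) ≈ 0.628/0.2791 ≈ 2.250 mg/L.
Steady-state trough Cmin,ss = Cmax,ss·f ≈ 2.250 × 0.7209 ≈ 1.622 mg/L.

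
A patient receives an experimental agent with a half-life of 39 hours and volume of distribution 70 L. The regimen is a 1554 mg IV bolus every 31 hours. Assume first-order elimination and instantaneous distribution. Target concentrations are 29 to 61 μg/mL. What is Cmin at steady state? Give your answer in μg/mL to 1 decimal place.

30.2 μg/mL

τ/t½ = 31/39 ≈ 0.79487, so fraction remaining f = (1/2)^(31/39) ≈ 0.5764.
Accumulation ratio R = 1/(1 − f) ≈ 1/0.4236 ≈ 2.3607.
Each bolus raises the concentration by D/Vd = 1554/70 ≈ 22.200 μg/mL.
Cmax,ss = C₀/(1 − f) ≈ 22.200/0.4236 ≈ 52.408 μg/mL.
Steady-state trough Cmin,ss = Cmax,ss·f ≈ 52.408 × 0.5764 ≈ 30.208 μg/mL.
Trough 30.2 μg/mL vs MEC 29 μg/mL: adequate.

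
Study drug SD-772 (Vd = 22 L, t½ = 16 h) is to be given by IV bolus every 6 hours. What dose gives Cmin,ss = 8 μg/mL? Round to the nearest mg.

52 mg

τ/t½ = 6/16 ≈ 0.375, so f = (1/2)^(6/16) ≈ 0.771105.
Cmin,ss = (D/Vd)·f/(1−f), so D = Cmin,ss·Vd·(1−f)/f.
D = 8 × 22 × (1−f)/f ≈ 8 × 22 × 0.29684 ≈ 52.24 mg.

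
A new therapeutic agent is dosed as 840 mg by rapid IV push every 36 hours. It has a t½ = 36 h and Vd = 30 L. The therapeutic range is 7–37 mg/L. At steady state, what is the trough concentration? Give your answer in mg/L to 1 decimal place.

28.0 mg/L

τ = 36 h = 1 half-life, so f = (1/2)^1 = 0.5.
At steady state, R = 1/(1 − 0.5) = 2/1.
Single-dose peak C₀ = D/Vd = 840/30 = 28 mg/L.
Steady-state peak Cmax,ss = C₀·R = 28 × 2/1 ≈ 56.000 mg/L.
Steady-state trough Cmin,ss = Cmax,ss·f ≈ 56.000 × 0.5 ≈ 28.000 mg/L.
Trough 28.0 mg/L vs MEC 7 mg/L: adequate.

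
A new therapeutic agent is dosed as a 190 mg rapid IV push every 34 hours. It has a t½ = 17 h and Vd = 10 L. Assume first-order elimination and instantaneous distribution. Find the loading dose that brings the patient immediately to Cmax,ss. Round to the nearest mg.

f = (1/2)^(34/17) ≈ 0.250000; accumulation ratio R = 1/(1−f) ≈ 1.33333.
Loading dose to hit Cmax,ss on first dose: D_load = D_maint·R ≈ 190 × 1.33333 ≈ 253.33 mg.

253 mg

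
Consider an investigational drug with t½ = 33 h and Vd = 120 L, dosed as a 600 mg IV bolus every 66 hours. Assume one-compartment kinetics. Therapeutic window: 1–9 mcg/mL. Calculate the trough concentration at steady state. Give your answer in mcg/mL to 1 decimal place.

1.7 mcg/mL

The dosing interval is 2 half-lives, so f = 2^(−2) = 0.25.
At steady state, R = 1/(1 − 0.25) = 4/3.
Single-dose peak C₀ = D/Vd = 600/120 = 5 mcg/mL.
Steady-state peak Cmax,ss = C₀·R = 5 × 4/3 ≈ 6.667 mcg/mL.
Steady-state trough Cmin,ss = Cmax,ss·f ≈ 6.667 × 0.25 ≈ 1.667 mcg/mL.
Trough 1.7 mcg/mL vs MEC 1 mcg/mL: adequate.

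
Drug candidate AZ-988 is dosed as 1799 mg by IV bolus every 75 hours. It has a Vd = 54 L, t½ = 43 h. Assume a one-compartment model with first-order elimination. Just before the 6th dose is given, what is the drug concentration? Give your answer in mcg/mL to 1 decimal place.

14.1 mcg/mL

f = (1/2)^(τ/t½) = (1/2)^(75/43) ≈ 0.2985.
C₀ = D/Vd = 1799/54 ≈ 33.315 mcg/mL.
Before the 6th dose, 5 doses have been given. Superposition: Cmin = C₀·(f + f² + … + f^5).
≈ 33.315 × (0.2985 + 0.0891 + 0.0266 + 0.0079 + 0.0024) ≈ 33.315 × 0.4245 ≈ 14.142 mcg/mL.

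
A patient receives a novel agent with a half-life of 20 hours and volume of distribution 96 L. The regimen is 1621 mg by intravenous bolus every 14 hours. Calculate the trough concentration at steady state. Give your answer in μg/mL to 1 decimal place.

Over one 14-h interval, 14/20 ≈ 0.7 half-lives elapse, leaving f ≈ 0.6156 of each dose.
Each bolus raises the concentration by D/Vd = 1621/96 ≈ 16.885 μg/mL.
Steady-state trough Cmin,ss = C₀·f/(1−f) ≈ 16.885 × 0.6156/0.3844 ≈ 27.041 μg/mL.

27.0 μg/mL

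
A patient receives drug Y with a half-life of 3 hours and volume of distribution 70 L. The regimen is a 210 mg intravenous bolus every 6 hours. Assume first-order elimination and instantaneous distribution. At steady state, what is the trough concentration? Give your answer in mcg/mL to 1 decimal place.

The dosing interval is 2 half-lives, so f = 2^(−2) = 0.25.
At steady state, R = 1/(1 − 0.25) = 4/3.
Single-dose peak C₀ = D/Vd = 210/70 = 3 mcg/mL.
Steady-state peak Cmax,ss = C₀·R = 3 × 4/3 ≈ 4.000 mcg/mL.
Steady-state trough Cmin,ss = Cmax,ss·f ≈ 4.000 × 0.25 ≈ 1.000 mcg/mL.

1.0 mcg/mL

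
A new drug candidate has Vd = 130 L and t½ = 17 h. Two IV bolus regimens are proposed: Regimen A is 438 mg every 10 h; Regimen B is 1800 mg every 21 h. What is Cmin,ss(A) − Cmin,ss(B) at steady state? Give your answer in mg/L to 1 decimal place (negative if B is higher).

Regimen A: f = (1/2)^(10/17) ≈ 0.6652; Cmin,ss = (438/130)·f/(1−f) ≈ 6.694 mg/L.
Regimen B: f = (1/2)^(21/17) ≈ 0.4248; Cmin,ss = (1800/130)·f/(1−f) ≈ 10.226 mg/L.
Difference ≈ 6.694 − 10.226 ≈ -3.532 mg/L.

-3.5 mg/L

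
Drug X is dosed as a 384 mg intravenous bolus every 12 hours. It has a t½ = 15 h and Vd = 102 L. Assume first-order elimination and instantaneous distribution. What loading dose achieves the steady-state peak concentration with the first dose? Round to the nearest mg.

f = (1/2)^(12/15) ≈ 0.574349; accumulation ratio R = 1/(1−f) ≈ 2.34934.
Loading dose to hit Cmax,ss on first dose: D_load = D_maint·R ≈ 384 × 2.34934 ≈ 902.15 mg.

902 mg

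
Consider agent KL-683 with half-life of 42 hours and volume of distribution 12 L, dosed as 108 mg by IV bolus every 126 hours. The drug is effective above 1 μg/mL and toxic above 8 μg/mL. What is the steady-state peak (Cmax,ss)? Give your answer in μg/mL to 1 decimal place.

10.3 μg/mL

τ = 126 h = 3 half-lives, so f = (1/2)^3 = 0.125.
At steady state, R = 1/(1 − 0.125) = 8/7.
Single-dose peak C₀ = D/Vd = 108/12 = 9 μg/mL.
Steady-state peak Cmax,ss = C₀·R = 9 × 8/7 ≈ 10.286 μg/mL.
Peak 10.3 μg/mL vs MTC 8 μg/mL: exceeds toxic threshold.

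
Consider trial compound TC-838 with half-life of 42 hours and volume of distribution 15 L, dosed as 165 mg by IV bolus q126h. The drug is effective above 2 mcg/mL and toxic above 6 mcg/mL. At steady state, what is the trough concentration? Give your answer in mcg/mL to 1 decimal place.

1.6 mcg/mL

τ = 126 h = 3 half-lives, so f = (1/2)^3 = 0.125.
Accumulation ratio R = 1/(1 − f) = 1/0.875 = 8/7.
Single-dose peak C₀ = D/Vd = 165/15 = 11 mcg/mL.
Steady-state peak Cmax,ss = C₀·R = 11 × 8/7 ≈ 12.571 mcg/mL.
Steady-state trough Cmin,ss = Cmax,ss·f ≈ 12.571 × 0.125 ≈ 1.571 mcg/mL.
Trough 1.6 mcg/mL vs MEC 2 mcg/mL: subtherapeutic.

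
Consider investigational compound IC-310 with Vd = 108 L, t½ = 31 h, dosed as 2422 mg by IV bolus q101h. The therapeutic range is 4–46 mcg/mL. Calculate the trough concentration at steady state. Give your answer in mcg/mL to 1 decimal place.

2.6 mcg/mL

Over one 101-h interval, 101/31 ≈ 3.2581 half-lives elapse, leaving f ≈ 0.1045 of each dose.
Accumulation ratio R = 1/(1 − f) ≈ 1/0.8955 ≈ 1.1167.
Single-dose peak C₀ = D/Vd = 2422/108 ≈ 22.426 mcg/mL.
Cmax,ss = C₀/(1 − f) ≈ 22.426/0.8955 ≈ 25.043 mcg/mL.
Steady-state trough Cmin,ss = Cmax,ss·f ≈ 25.043 × 0.1045 ≈ 2.617 mcg/mL.
Trough 2.6 mcg/mL vs MEC 4 mcg/mL: subtherapeutic.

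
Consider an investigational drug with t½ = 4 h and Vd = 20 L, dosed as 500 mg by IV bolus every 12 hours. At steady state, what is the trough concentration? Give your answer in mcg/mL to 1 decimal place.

The dosing interval is 3 half-lives, so f = 2^(−3) = 0.125.
Accumulation ratio R = 1/(1 − f) = 1/0.875 = 8/7.
Single-dose peak C₀ = D/Vd = 500/20 = 25 mcg/mL.
Steady-state peak Cmax,ss = C₀·R = 25 × 8/7 ≈ 28.571 mcg/mL.
Steady-state trough Cmin,ss = Cmax,ss·f ≈ 28.571 × 0.125 ≈ 3.571 mcg/mL.

3.6 mcg/mL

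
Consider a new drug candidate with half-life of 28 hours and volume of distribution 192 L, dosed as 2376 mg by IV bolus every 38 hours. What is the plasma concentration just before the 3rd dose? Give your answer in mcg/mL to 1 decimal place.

f = (1/2)^(τ/t½) = (1/2)^(38/28) ≈ 0.3904.
C₀ = D/Vd = 2376/192 ≈ 12.375 mcg/mL.
Before the 3rd dose, 2 doses have been given. Superposition: Cmin = C₀·(f + f²).
≈ 12.375 × (0.3904 + 0.1524) ≈ 12.375 × 0.5428 ≈ 6.717 mcg/mL.

6.7 mcg/mL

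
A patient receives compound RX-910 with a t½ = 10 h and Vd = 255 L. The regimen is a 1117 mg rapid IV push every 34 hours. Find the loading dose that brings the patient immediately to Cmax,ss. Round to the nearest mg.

f = (1/2)^(34/10) ≈ 0.094732; accumulation ratio R = 1/(1−f) ≈ 1.10465.
Loading dose to hit Cmax,ss on first dose: D_load = D_maint·R ≈ 1117 × 1.10465 ≈ 1233.89 mg.

1234 mg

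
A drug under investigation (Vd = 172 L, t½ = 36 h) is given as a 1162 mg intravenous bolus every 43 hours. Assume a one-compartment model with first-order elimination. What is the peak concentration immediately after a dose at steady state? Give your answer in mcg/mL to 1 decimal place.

τ/t½ = 43/36 ≈ 1.1944, so fraction remaining f = (1/2)^(43/36) ≈ 0.4370.
At steady state, accumulation factor R = 1/(1 − e^(−kτ)) ≈ 1.7762.
Single-dose peak C₀ = D/Vd = 1162/172 ≈ 6.756 mcg/mL.
Cmax,ss = C₀/(1 − f) ≈ 6.756/0.5630 ≈ 12.000 mcg/mL.

12.0 mcg/mL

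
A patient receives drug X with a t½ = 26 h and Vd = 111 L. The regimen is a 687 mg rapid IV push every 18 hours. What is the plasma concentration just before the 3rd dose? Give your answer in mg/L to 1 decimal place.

6.2 mg/L

f = (1/2)^(τ/t½) = (1/2)^(18/26) ≈ 0.6189.
C₀ = D/Vd = 687/111 ≈ 6.189 mg/L.
Before the 3rd dose, 2 doses have been given. Superposition: Cmin = C₀·(f + f²).
≈ 6.189 × (0.6189 + 0.3830) ≈ 6.189 × 1.0019 ≈ 6.201 mg/L.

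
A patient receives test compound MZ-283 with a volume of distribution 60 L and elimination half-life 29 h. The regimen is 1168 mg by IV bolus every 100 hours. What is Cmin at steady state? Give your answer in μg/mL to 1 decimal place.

2.0 μg/mL

Over one 100-h interval, 100/29 ≈ 3.4483 half-lives elapse, leaving f ≈ 0.0916 of each dose.
At steady state, accumulation factor R = 1/(1 − e^(−kτ)) ≈ 1.1008.
Each bolus raises the concentration by D/Vd = 1168/60 ≈ 19.467 μg/mL.
Steady-state peak Cmax,ss = C₀·R ≈ 19.467 × 1.1008 ≈ 21.429 μg/mL.
Steady-state trough Cmin,ss = Cmax,ss·f ≈ 21.429 × 0.0916 ≈ 1.963 μg/mL.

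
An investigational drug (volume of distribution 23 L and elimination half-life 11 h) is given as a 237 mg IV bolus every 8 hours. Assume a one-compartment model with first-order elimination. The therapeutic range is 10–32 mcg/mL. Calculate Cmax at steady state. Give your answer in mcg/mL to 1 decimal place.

k = ln2/t½ = ln2/11 ≈ 0.063013 h⁻¹; fraction remaining f = e^(−kτ) = e^(−0.063013×8) ≈ 0.6040.
At steady state, accumulation factor R = 1/(1 − e^(−kτ)) ≈ 2.5253.
Each bolus raises the concentration by D/Vd = 237/23 ≈ 10.304 mcg/mL.
Cmax,ss = C₀/(1 − f) ≈ 10.304/0.3960 ≈ 26.020 mcg/mL.
Peak 26.0 mcg/mL vs MTC 32 mcg/mL: below toxic threshold.

26.0 mcg/mL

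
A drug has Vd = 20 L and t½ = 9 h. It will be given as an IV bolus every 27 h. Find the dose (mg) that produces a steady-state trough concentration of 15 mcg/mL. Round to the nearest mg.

τ/t½ = 27/9 ≈ 3, so f = (1/2)^(27/9) ≈ 0.125000.
Cmin,ss = (D/Vd)·f/(1−f), so D = Cmin,ss·Vd·(1−f)/f.
D = 15 × 20 × (1−f)/f ≈ 15 × 20 × 7.00000 ≈ 2100.00 mg.

2100 mg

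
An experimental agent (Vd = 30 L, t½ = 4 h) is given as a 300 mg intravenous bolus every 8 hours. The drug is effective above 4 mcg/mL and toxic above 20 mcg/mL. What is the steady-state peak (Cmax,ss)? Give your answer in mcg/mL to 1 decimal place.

13.3 mcg/mL

The dosing interval is 2 half-lives, so f = 2^(−2) = 0.25.
At steady state, R = 1/(1 − 0.25) = 4/3.
Single-dose peak C₀ = D/Vd = 300/30 = 10 mcg/mL.
Steady-state peak Cmax,ss = C₀·R = 10 × 4/3 ≈ 13.333 mcg/mL.
Peak 13.3 mcg/mL vs MTC 20 mcg/mL: below toxic threshold.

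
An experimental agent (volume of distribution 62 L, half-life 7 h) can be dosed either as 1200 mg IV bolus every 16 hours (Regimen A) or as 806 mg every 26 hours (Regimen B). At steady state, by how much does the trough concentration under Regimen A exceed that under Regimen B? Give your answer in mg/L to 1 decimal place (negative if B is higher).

3.9 mg/L

Regimen A: f = (1/2)^(16/7) ≈ 0.2051; Cmin,ss = (1200/62)·f/(1−f) ≈ 4.994 mg/L.
Regimen B: f = (1/2)^(26/7) ≈ 0.0762; Cmin,ss = (806/62)·f/(1−f) ≈ 1.072 mg/L.
Difference ≈ 4.994 − 1.072 ≈ 3.922 mg/L.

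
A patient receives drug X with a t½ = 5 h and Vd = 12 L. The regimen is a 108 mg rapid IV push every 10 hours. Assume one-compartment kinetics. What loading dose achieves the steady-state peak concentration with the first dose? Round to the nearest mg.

144 mg

f = (1/2)^(10/5) ≈ 0.250000; accumulation ratio R = 1/(1−f) ≈ 1.33333.
Loading dose to hit Cmax,ss on first dose: D_load = D_maint·R ≈ 108 × 1.33333 ≈ 144.00 mg.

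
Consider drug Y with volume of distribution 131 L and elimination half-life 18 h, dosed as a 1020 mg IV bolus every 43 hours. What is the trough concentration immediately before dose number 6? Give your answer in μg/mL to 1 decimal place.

f = (1/2)^(τ/t½) = (1/2)^(43/18) ≈ 0.1909.
C₀ = D/Vd = 1020/131 ≈ 7.786 μg/mL.
Before the 6th dose, 5 doses have been given. Superposition: Cmin = C₀·(f + f² + … + f^5).
≈ 7.786 × (0.1909 + 0.0364 + 0.0070 + 0.0013 + 0.0003) ≈ 7.786 × 0.2359 ≈ 1.837 μg/mL.

1.8 μg/mL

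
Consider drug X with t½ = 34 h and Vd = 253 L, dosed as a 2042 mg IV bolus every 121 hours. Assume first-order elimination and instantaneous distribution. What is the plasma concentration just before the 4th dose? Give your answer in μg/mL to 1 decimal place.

0.7 μg/mL

f = (1/2)^(τ/t½) = (1/2)^(121/34) ≈ 0.0849.
C₀ = D/Vd = 2042/253 ≈ 8.071 μg/mL.
Before the 4th dose, 3 doses have been given. Superposition: Cmin = C₀·(f + f² + … + f^3).
≈ 8.071 × (0.0849 + 0.0072 + 0.0006) ≈ 8.071 × 0.0927 ≈ 0.748 μg/mL.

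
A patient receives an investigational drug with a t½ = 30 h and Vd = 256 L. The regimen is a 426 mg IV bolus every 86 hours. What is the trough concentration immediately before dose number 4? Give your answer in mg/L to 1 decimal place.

f = (1/2)^(τ/t½) = (1/2)^(86/30) ≈ 0.1371.
C₀ = D/Vd = 426/256 ≈ 1.664 mg/L.
Before the 4th dose, 3 doses have been given. Superposition: Cmin = C₀·(f + f² + … + f^3).
≈ 1.664 × (0.1371 + 0.0188 + 0.0026) ≈ 1.664 × 0.1585 ≈ 0.264 mg/L.

0.3 mg/L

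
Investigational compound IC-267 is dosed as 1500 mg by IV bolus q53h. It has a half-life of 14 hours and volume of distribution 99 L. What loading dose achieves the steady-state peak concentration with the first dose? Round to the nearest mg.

f = (1/2)^(53/14) ≈ 0.072508; accumulation ratio R = 1/(1−f) ≈ 1.07818.
Loading dose to hit Cmax,ss on first dose: D_load = D_maint·R ≈ 1500 × 1.07818 ≈ 1617.27 mg.

1617 mg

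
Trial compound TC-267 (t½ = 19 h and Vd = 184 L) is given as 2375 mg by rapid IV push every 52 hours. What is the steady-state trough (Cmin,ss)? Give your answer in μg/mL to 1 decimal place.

2.3 μg/mL

Over one 52-h interval, 52/19 ≈ 2.7368 half-lives elapse, leaving f ≈ 0.1500 of each dose.
Each bolus raises the concentration by D/Vd = 2375/184 ≈ 12.908 μg/mL.
Steady-state trough Cmin,ss = C₀·f/(1−f) ≈ 12.908 × 0.1500/0.8500 ≈ 2.278 μg/mL.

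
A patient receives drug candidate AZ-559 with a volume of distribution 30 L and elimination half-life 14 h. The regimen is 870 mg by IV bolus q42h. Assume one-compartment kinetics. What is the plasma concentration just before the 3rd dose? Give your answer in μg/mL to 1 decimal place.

f = (1/2)^(τ/t½) = (1/2)^(42/14) ≈ 0.1250.
C₀ = D/Vd = 870/30 ≈ 29.000 μg/mL.
Before the 3rd dose, 2 doses have been given. Superposition: Cmin = C₀·(f + f²).
≈ 29.000 × (0.1250 + 0.0156) ≈ 29.000 × 0.1406 ≈ 4.077 μg/mL.

4.1 μg/mL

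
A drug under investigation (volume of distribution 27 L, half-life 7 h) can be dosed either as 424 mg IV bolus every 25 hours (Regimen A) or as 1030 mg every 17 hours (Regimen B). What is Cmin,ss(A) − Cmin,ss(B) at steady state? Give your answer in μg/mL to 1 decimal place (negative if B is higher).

Regimen A: f = (1/2)^(25/7) ≈ 0.0841; Cmin,ss = (424/27)·f/(1−f) ≈ 1.442 μg/mL.
Regimen B: f = (1/2)^(17/7) ≈ 0.1857; Cmin,ss = (1030/27)·f/(1−f) ≈ 8.700 μg/mL.
Difference ≈ 1.442 − 8.700 ≈ -7.258 μg/mL.

-7.3 μg/mL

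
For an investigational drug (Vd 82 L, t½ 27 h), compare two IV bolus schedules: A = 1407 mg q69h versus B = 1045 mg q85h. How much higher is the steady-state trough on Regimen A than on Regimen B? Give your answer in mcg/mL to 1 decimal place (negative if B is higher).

1.9 mcg/mL

Regimen A: f = (1/2)^(69/27) ≈ 0.1701; Cmin,ss = (1407/82)·f/(1−f) ≈ 3.517 mcg/mL.
Regimen B: f = (1/2)^(85/27) ≈ 0.1128; Cmin,ss = (1045/82)·f/(1−f) ≈ 1.620 mcg/mL.
Difference ≈ 3.517 − 1.620 ≈ 1.897 mcg/mL.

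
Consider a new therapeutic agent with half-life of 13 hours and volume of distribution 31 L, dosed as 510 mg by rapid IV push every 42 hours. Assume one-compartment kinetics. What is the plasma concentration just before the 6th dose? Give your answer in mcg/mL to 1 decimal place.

2.0 mcg/mL

f = (1/2)^(τ/t½) = (1/2)^(42/13) ≈ 0.1065.
C₀ = D/Vd = 510/31 ≈ 16.452 mcg/mL.
Before the 6th dose, 5 doses have been given. Superposition: Cmin = C₀·(f + f² + … + f^5).
≈ 16.452 × (0.1065 + 0.0113 + 0.0012 + 0.0001 + 0.0000) ≈ 16.452 × 0.1191 ≈ 1.959 mcg/mL.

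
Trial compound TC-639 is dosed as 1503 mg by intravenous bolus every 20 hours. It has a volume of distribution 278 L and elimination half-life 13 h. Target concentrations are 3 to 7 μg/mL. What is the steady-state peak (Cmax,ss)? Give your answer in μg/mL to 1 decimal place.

8.2 μg/mL

τ/t½ = 20/13 ≈ 1.5385, so fraction remaining f = (1/2)^(20/13) ≈ 0.3443.
Accumulation ratio R = 1/(1 − f) ≈ 1/0.6557 ≈ 1.5251.
Each bolus raises the concentration by D/Vd = 1503/278 ≈ 5.406 μg/mL.
Cmax,ss = C₀/(1 − f) ≈ 5.406/0.6557 ≈ 8.245 μg/mL.
Peak 8.2 μg/mL vs MTC 7 μg/mL: exceeds toxic threshold.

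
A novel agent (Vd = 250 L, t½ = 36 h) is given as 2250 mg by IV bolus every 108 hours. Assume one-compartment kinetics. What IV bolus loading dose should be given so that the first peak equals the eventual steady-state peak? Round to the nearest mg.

f = (1/2)^(108/36) ≈ 0.125000; accumulation ratio R = 1/(1−f) ≈ 1.14286.
Loading dose to hit Cmax,ss on first dose: D_load = D_maint·R ≈ 2250 × 1.14286 ≈ 2571.43 mg.

2571 mg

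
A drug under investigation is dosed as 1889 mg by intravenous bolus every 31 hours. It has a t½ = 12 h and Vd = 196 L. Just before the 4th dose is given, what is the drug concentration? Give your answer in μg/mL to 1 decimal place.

1.9 μg/mL

f = (1/2)^(τ/t½) = (1/2)^(31/12) ≈ 0.1669.
C₀ = D/Vd = 1889/196 ≈ 9.638 μg/mL.
Before the 4th dose, 3 doses have been given. Superposition: Cmin = C₀·(f + f² + … + f^3).
≈ 9.638 × (0.1669 + 0.0279 + 0.0046) ≈ 9.638 × 0.1994 ≈ 1.922 μg/mL.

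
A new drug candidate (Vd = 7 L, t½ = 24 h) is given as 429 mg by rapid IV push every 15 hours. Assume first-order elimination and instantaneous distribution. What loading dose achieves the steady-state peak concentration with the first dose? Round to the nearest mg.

f = (1/2)^(15/24) ≈ 0.648420; accumulation ratio R = 1/(1−f) ≈ 2.84430.
Loading dose to hit Cmax,ss on first dose: D_load = D_maint·R ≈ 429 × 2.84430 ≈ 1220.20 mg.

1220 mg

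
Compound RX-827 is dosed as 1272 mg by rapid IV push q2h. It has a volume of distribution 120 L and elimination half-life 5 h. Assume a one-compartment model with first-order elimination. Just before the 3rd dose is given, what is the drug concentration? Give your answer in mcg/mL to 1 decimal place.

f = (1/2)^(τ/t½) = (1/2)^(2/5) ≈ 0.7579.
C₀ = D/Vd = 1272/120 ≈ 10.600 mcg/mL.
Before the 3rd dose, 2 doses have been given. Superposition: Cmin = C₀·(f + f²).
≈ 10.600 × (0.7579 + 0.5744) ≈ 10.600 × 1.3323 ≈ 14.122 mcg/mL.

14.1 mcg/mL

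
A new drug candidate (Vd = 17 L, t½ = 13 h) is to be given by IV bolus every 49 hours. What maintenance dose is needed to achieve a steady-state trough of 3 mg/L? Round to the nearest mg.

644 mg

τ/t½ = 49/13 ≈ 3.7692, so f = (1/2)^(49/13) ≈ 0.073341.
Cmin,ss = (D/Vd)·f/(1−f), so D = Cmin,ss·Vd·(1−f)/f.
D = 3 × 17 × (1−f)/f ≈ 3 × 17 × 12.63494 ≈ 644.38 mg.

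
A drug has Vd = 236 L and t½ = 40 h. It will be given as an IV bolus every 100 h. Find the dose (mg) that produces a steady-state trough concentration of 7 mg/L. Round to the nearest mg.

τ/t½ = 100/40 ≈ 2.5, so f = (1/2)^(100/40) ≈ 0.176777.
Cmin,ss = (D/Vd)·f/(1−f), so D = Cmin,ss·Vd·(1−f)/f.
D = 7 × 236 × (1−f)/f ≈ 7 × 236 × 4.65684 ≈ 7693.10 mg.

7693 mg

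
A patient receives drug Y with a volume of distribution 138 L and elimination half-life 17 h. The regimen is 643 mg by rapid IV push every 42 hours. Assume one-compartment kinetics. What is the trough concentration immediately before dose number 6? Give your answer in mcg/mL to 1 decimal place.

1.0 mcg/mL

f = (1/2)^(τ/t½) = (1/2)^(42/17) ≈ 0.1804.
C₀ = D/Vd = 643/138 ≈ 4.659 mcg/mL.
Before the 6th dose, 5 doses have been given. Superposition: Cmin = C₀·(f + f² + … + f^5).
≈ 4.659 × (0.1804 + 0.0325 + 0.0059 + 0.0011 + 0.0002) ≈ 4.659 × 0.2201 ≈ 1.025 mcg/mL.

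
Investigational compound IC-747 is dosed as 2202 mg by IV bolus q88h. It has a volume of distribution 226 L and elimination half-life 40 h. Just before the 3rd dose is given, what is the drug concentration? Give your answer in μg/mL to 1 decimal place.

f = (1/2)^(τ/t½) = (1/2)^(88/40) ≈ 0.2176.
C₀ = D/Vd = 2202/226 ≈ 9.743 μg/mL.
Before the 3rd dose, 2 doses have been given. Superposition: Cmin = C₀·(f + f²).
≈ 9.743 × (0.2176 + 0.0473) ≈ 9.743 × 0.2649 ≈ 2.581 μg/mL.

2.6 μg/mL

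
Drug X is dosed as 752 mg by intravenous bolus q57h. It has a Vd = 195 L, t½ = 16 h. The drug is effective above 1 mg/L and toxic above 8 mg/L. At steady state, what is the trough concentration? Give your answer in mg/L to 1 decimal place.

0.4 mg/L

k = ln2/t½ = ln2/16 ≈ 0.043322 h⁻¹; fraction remaining f = e^(−kτ) = e^(−0.043322×57) ≈ 0.0846.
At steady state, accumulation factor R = 1/(1 − e^(−kτ)) ≈ 1.0924.
Each bolus raises the concentration by D/Vd = 752/195 ≈ 3.856 mg/L.
Steady-state peak Cmax,ss = C₀·R ≈ 3.856 × 1.0924 ≈ 4.212 mg/L.
Steady-state trough Cmin,ss = Cmax,ss·f ≈ 4.212 × 0.0846 ≈ 0.356 mg/L.
Trough 0.4 mg/L vs MEC 1 mg/L: subtherapeutic.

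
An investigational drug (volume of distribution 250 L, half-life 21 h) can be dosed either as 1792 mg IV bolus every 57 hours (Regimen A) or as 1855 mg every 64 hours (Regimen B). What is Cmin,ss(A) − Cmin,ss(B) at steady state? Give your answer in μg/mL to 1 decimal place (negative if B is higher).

0.3 μg/mL

Regimen A: f = (1/2)^(57/21) ≈ 0.1524; Cmin,ss = (1792/250)·f/(1−f) ≈ 1.289 μg/mL.
Regimen B: f = (1/2)^(64/21) ≈ 0.1209; Cmin,ss = (1855/250)·f/(1−f) ≈ 1.020 μg/mL.
Difference ≈ 1.289 − 1.020 ≈ 0.269 μg/mL.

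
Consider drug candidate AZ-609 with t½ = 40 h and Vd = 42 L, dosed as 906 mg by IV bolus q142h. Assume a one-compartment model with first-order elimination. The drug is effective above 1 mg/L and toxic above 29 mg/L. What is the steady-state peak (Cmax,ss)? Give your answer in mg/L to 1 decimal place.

23.6 mg/L

τ/t½ = 142/40 ≈ 3.55, so fraction remaining f = (1/2)^(142/40) ≈ 0.0854.
At steady state, accumulation factor R = 1/(1 − e^(−kτ)) ≈ 1.0934.
Single-dose peak C₀ = D/Vd = 906/42 ≈ 21.571 mg/L.
Cmax,ss = C₀/(1 − f) ≈ 21.571/0.9146 ≈ 23.585 mg/L.
Peak 23.6 mg/L vs MTC 29 mg/L: below toxic threshold.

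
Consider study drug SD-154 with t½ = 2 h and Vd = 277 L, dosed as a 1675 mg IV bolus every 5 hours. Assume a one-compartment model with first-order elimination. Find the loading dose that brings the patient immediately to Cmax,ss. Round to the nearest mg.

f = (1/2)^(5/2) ≈ 0.176777; accumulation ratio R = 1/(1−f) ≈ 1.21474.
Loading dose to hit Cmax,ss on first dose: D_load = D_maint·R ≈ 1675 × 1.21474 ≈ 2034.69 mg.

2035 mg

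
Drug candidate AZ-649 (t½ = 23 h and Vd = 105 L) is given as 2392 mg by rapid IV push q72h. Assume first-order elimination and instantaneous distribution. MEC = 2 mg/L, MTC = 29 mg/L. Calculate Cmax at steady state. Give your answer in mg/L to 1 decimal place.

τ/t½ = 72/23 ≈ 3.1304, so fraction remaining f = (1/2)^(72/23) ≈ 0.1142.
At steady state, accumulation factor R = 1/(1 − e^(−kτ)) ≈ 1.1289.
Each bolus raises the concentration by D/Vd = 2392/105 ≈ 22.781 mg/L.
Steady-state peak Cmax,ss = C₀·R ≈ 22.781 × 1.1289 ≈ 25.717 mg/L.
Peak 25.7 mg/L vs MTC 29 mg/L: below toxic threshold.

25.7 mg/L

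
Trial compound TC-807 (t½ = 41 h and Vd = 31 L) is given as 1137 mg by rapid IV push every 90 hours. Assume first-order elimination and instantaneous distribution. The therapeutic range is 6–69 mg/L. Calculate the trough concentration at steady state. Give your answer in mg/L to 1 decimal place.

10.2 mg/L

Over one 90-h interval, 90/41 ≈ 2.1951 half-lives elapse, leaving f ≈ 0.2184 of each dose.
Each bolus raises the concentration by D/Vd = 1137/31 ≈ 36.677 mg/L.
Steady-state trough Cmin,ss = C₀·f/(1−f) ≈ 36.677 × 0.2184/0.7816 ≈ 10.249 mg/L.
Trough 10.2 mg/L vs MEC 6 mg/L: adequate.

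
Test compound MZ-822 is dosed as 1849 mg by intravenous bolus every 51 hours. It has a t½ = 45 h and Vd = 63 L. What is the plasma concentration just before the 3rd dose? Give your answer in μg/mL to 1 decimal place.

19.5 μg/mL

f = (1/2)^(τ/t½) = (1/2)^(51/45) ≈ 0.4559.
C₀ = D/Vd = 1849/63 ≈ 29.349 μg/mL.
Before the 3rd dose, 2 doses have been given. Superposition: Cmin = C₀·(f + f²).
≈ 29.349 × (0.4559 + 0.2078) ≈ 29.349 × 0.6637 ≈ 19.479 μg/mL.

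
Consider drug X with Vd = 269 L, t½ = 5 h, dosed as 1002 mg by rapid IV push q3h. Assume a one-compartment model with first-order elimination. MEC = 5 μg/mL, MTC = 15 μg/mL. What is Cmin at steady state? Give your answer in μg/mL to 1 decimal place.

7.2 μg/mL

τ/t½ = 3/5 ≈ 0.6, so fraction remaining f = (1/2)^(3/5) ≈ 0.6598.
At steady state, accumulation factor R = 1/(1 − e^(−kτ)) ≈ 2.9394.
Each bolus raises the concentration by D/Vd = 1002/269 ≈ 3.725 μg/mL.
Cmax,ss = C₀/(1 − f) ≈ 3.725/0.3402 ≈ 10.949 μg/mL.
One interval later, Cmin,ss = Cmax,ss·e^(−kτ) ≈ 10.949 × 0.6598 ≈ 7.224 μg/mL.
Trough 7.2 μg/mL vs MEC 5 μg/mL: adequate.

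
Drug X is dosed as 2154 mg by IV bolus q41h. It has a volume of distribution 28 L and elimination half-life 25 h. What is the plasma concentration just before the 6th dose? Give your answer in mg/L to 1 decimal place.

f = (1/2)^(τ/t½) = (1/2)^(41/25) ≈ 0.3209.
C₀ = D/Vd = 2154/28 ≈ 76.929 mg/L.
Before the 6th dose, 5 doses have been given. Superposition: Cmin = C₀·(f + f² + … + f^5).
≈ 76.929 × (0.3209 + 0.1030 + 0.0330 + 0.0106 + 0.0034) ≈ 76.929 × 0.4709 ≈ 36.226 mg/L.

36.2 mg/L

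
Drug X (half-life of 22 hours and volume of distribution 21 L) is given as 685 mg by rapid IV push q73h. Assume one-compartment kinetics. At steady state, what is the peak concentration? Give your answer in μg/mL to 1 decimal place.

36.3 μg/mL

τ/t½ = 73/22 ≈ 3.3182, so fraction remaining f = (1/2)^(73/22) ≈ 0.1003.
At steady state, accumulation factor R = 1/(1 − e^(−kτ)) ≈ 1.1115.
Each bolus raises the concentration by D/Vd = 685/21 ≈ 32.619 μg/mL.
Steady-state peak Cmax,ss = C₀·R ≈ 32.619 × 1.1115 ≈ 36.256 μg/mL.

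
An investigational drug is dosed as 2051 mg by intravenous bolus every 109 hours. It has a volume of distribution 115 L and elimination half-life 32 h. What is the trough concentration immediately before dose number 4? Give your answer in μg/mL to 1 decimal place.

1.9 μg/mL

f = (1/2)^(τ/t½) = (1/2)^(109/32) ≈ 0.0943.
C₀ = D/Vd = 2051/115 ≈ 17.835 μg/mL.
Before the 4th dose, 3 doses have been given. Superposition: Cmin = C₀·(f + f² + … + f^3).
≈ 17.835 × (0.0943 + 0.0089 + 0.0008) ≈ 17.835 × 0.1040 ≈ 1.855 μg/mL.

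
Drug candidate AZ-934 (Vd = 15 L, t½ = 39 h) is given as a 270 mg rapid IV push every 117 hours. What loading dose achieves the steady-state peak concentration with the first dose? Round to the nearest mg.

f = (1/2)^(117/39) ≈ 0.125000; accumulation ratio R = 1/(1−f) ≈ 1.14286.
Loading dose to hit Cmax,ss on first dose: D_load = D_maint·R ≈ 270 × 1.14286 ≈ 308.57 mg.

309 mg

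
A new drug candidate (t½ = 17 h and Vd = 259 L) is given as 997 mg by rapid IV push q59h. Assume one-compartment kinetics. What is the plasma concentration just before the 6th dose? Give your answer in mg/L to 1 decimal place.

0.4 mg/L

f = (1/2)^(τ/t½) = (1/2)^(59/17) ≈ 0.0902.
C₀ = D/Vd = 997/259 ≈ 3.849 mg/L.
Before the 6th dose, 5 doses have been given. Superposition: Cmin = C₀·(f + f² + … + f^5).
≈ 3.849 × (0.0902 + 0.0081 + 0.0007 + 0.0001 + 0.0000) ≈ 3.849 × 0.0991 ≈ 0.381 mg/L.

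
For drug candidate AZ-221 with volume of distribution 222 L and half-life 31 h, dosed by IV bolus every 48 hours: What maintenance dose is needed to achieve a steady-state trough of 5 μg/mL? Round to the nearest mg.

τ/t½ = 48/31 ≈ 1.5484, so f = (1/2)^(48/31) ≈ 0.341892.
Cmin,ss = (D/Vd)·f/(1−f), so D = Cmin,ss·Vd·(1−f)/f.
D = 5 × 222 × (1−f)/f ≈ 5 × 222 × 1.92490 ≈ 2136.64 mg.

2137 mg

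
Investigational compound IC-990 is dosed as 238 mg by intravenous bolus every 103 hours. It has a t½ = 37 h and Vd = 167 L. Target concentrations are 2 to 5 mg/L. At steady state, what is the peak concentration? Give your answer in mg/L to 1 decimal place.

1.7 mg/L

τ/t½ = 103/37 ≈ 2.7838, so fraction remaining f = (1/2)^(103/37) ≈ 0.1452.
At steady state, accumulation factor R = 1/(1 − e^(−kτ)) ≈ 1.1699.
Each bolus raises the concentration by D/Vd = 238/167 ≈ 1.425 mg/L.
Cmax,ss = C₀/(1 − f) ≈ 1.425/0.8548 ≈ 1.667 mg/L.
Peak 1.7 mg/L vs MTC 5 mg/L: below toxic threshold.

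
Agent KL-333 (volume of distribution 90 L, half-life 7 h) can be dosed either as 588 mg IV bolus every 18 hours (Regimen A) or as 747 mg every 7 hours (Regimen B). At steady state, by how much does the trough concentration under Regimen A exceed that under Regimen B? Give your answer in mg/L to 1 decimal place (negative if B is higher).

Regimen A: f = (1/2)^(18/7) ≈ 0.1682; Cmin,ss = (588/90)·f/(1−f) ≈ 1.321 mg/L.
Regimen B: f = (1/2)^(7/7) ≈ 0.5000; Cmin,ss = (747/90)·f/(1−f) ≈ 8.300 mg/L.
Difference ≈ 1.321 − 8.300 ≈ -6.979 mg/L.

-7.0 mg/L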